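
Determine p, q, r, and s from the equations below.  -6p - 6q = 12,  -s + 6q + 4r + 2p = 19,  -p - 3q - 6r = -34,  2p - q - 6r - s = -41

Row-reduce the augmented matrix:
R1 ← R1 / (-6).
R2 ← R2 − 2·R1.
R3 ← R3 + 1·R1.
R4 ← R4 − 2·R1.
R2 ← R2 / (4).
R1 ← R1 − 1·R2.
R3 ← R3 + 2·R2.
R4 ← R4 + 3·R2.
R3 ← R3 / (-4).
R1 ← R1 + 1·R3.
R2 ← R2 − 1·R3.
R4 ← R4 + 3·R3.
R4 ← R4 / (-11/8).
R1 ← R1 − 3/8·R4.
R2 ← R2 + 3/8·R4.
R3 ← R3 − 1/8·R4.
Reading off the reduced rows gives p = -2, q = 0, r = 6, s = 1.

p = -2, q = 0, r = 6, s = 1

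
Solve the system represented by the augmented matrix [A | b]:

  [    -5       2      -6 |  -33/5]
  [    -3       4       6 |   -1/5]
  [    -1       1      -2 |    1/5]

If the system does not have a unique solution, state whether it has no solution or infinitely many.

Row-reduce the augmented matrix:
R1 ← R1 / (-5).
R2 ← R2 + 3·R1.
R3 ← R3 + 1·R1.
R2 ← R2 / (14/5).
R1 ← R1 + 2/5·R2.
R3 ← R3 − 3/5·R2.
R3 ← R3 / (-20/7).
R1 ← R1 − 18/7·R3.
R2 ← R2 − 24/7·R3.
Reading off the reduced rows gives x_1 = 5/2, x_2 = 11/5, x_3 = -1/4.

x_1 = 5/2, x_2 = 11/5, x_3 = -1/4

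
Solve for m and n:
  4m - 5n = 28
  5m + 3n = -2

Row-reduce the augmented matrix:
R1 ← R1 / (4).
R2 ← R2 − 5·R1.
R2 ← R2 / (37/4).
R1 ← R1 + 5/4·R2.
Reading off the reduced rows gives m = 2, n = -4.

m = 2, n = -4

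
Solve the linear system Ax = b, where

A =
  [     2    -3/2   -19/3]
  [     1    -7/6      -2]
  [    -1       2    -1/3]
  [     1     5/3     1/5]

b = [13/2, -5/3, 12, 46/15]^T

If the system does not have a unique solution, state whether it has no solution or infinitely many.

no solution

Row-reduce:
R1 ← R1 / (2).
R2 ← R2 − 1·R1.
R3 ← R3 + 1·R1.
R4 ← R4 − 1·R1.
R2 ← R2 / (-5/12).
R1 ← R1 + 3/4·R2.
R3 ← R3 − 5/4·R2.
R4 ← R4 − 29/12·R2.
Swap R3 and R4.
R3 ← R3 / (152/15).
R1 ← R1 + 79/15·R3.
R2 ← R2 + 14/5·R3.
Row 4 reduces to 0 = 1/2, a contradiction. The system is inconsistent.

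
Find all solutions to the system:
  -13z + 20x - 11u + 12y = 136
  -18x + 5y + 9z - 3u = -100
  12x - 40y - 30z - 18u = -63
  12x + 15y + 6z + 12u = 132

no solution

Row-reduce:
R1 ← R1 / (20).
R2 ← R2 + 18·R1.
R3 ← R3 − 12·R1.
R4 ← R4 − 12·R1.
R2 ← R2 / (79/5).
R1 ← R1 − 3/5·R2.
R3 ← R3 + 236/5·R2.
R4 ← R4 − 39/5·R2.
R3 ← R3 / (-2391/79).
R1 ← R1 + 173/316·R3.
R2 ← R2 + 27/158·R3.
R4 ← R4 − 2391/158·R3.
Row 4 reduces to 0 = 1/2, a contradiction. The system is inconsistent.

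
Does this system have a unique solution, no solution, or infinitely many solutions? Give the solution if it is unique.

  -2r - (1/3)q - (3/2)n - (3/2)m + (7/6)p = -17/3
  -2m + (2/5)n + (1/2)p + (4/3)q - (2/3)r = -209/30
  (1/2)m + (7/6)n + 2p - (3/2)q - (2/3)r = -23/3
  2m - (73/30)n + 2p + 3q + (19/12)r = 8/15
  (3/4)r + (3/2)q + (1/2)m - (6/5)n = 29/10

Row-reduce:
R1 ← R1 / (-3/2).
R2 ← R2 + 2·R1.
R3 ← R3 − 1/2·R1.
R4 ← R4 − 2·R1.
R5 ← R5 − 1/2·R1.
R2 ← R2 / (12/5).
R1 ← R1 − 1·R2.
R3 ← R3 − 2/3·R2.
R4 ← R4 + 133/30·R2.
R5 ← R5 + 17/10·R2.
R3 ← R3 / (869/324).
R1 ← R1 + 73/216·R3.
R2 ← R2 + 95/216·R3.
R4 ← R4 − 2081/1296·R3.
R5 ← R5 + 155/432·R3.
R4 ← R4 / (4487/632).
R1 ← R1 + 743/948·R4.
R2 ← R2 − 125/316·R4.
R3 ← R3 + 62/79·R4.
R5 ← R5 − 4487/1896·R4.
Row 5 reduces to 0 = 1/6, a contradiction. The system is inconsistent.

no solution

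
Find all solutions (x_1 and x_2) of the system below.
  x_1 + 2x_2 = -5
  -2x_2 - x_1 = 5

Row-reduce:
R2 ← R2 + 1·R1.
Rank is 1 with 2 unknowns, leaving x_2 free.

infinitely many solutions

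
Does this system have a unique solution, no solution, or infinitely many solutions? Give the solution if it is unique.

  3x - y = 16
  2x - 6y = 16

x = 5, y = -1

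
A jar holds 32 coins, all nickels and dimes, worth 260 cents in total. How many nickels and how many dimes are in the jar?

Let n = nickels, d = dimes.
  n + d = 32
  5n + 10d = 260
Row-reduce the augmented matrix:
R2 ← R2 − 5·R1.
R2 ← R2 / (5).
R1 ← R1 − 1·R2.
Reading off the reduced rows gives n = 12, d = 20.

nickels: 12, dimes: 20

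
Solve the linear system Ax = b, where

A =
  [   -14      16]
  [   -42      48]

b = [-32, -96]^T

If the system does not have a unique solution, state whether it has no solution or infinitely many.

infinitely many solutions

Row-reduce:
R1 ← R1 / (-14).
R2 ← R2 + 42·R1.
Rank is 1 with 2 unknowns, leaving x_2 free.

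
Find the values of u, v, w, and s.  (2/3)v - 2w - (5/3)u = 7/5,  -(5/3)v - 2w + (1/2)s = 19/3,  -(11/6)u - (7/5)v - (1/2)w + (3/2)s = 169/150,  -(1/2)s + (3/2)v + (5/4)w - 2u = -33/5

u = 1, v = -7/5, w = -2, s = 0

Row-reduce the augmented matrix:
R1 ← R1 / (-5/3).
R3 ← R3 + 11/6·R1.
R4 ← R4 + 2·R1.
R2 ← R2 / (-5/3).
R1 ← R1 + 2/5·R2.
R3 ← R3 + 32/15·R2.
R4 ← R4 − 7/10·R2.
R3 ← R3 / (213/50).
R1 ← R1 − 42/25·R3.
R2 ← R2 − 6/5·R3.
R4 ← R4 − 281/100·R3.
R4 ← R4 / (-913/1065).
R1 ← R1 + 163/355·R4.
R2 ← R2 + 77/142·R4.
R3 ← R3 − 43/213·R4.
Reading off the reduced rows gives u = 1, v = -7/5, w = -2, s = 0.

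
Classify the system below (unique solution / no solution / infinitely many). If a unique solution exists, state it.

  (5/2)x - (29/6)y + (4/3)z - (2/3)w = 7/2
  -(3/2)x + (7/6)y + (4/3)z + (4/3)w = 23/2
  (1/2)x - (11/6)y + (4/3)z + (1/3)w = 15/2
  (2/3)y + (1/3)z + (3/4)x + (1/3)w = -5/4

infinitely many solutions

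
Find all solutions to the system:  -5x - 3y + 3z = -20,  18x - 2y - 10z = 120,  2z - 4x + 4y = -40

infinitely many solutions

Row-reduce:
R1 ← R1 / (-5).
R2 ← R2 − 18·R1.
R3 ← R3 + 4·R1.
R2 ← R2 / (-64/5).
R1 ← R1 − 3/5·R2.
R3 ← R3 − 32/5·R2.
Rank is 2 with 3 unknowns, leaving z free.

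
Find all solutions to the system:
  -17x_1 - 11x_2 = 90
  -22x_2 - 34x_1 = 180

infinitely many solutions

Row-reduce:
R1 ← R1 / (-17).
R2 ← R2 + 34·R1.
Rank is 1 with 2 unknowns, leaving x_2 free.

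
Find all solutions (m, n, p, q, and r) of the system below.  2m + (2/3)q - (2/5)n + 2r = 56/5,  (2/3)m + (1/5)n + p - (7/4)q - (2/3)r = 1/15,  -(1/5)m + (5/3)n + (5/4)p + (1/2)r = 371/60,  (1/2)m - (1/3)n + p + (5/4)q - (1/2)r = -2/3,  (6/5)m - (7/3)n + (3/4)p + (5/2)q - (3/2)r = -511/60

no solution

Row-reduce:
R1 ← R1 / (2).
R2 ← R2 − 2/3·R1.
R3 ← R3 + 1/5·R1.
R4 ← R4 − 1/2·R1.
R5 ← R5 − 6/5·R1.
R2 ← R2 / (1/3).
R1 ← R1 + 1/5·R2.
R3 ← R3 − 122/75·R2.
R4 ← R4 + 7/30·R2.
R5 ← R5 + 157/75·R2.
R3 ← R3 / (-363/100).
R1 ← R1 − 3/5·R3.
R2 ← R2 − 3·R3.
R4 ← R4 − 17/10·R3.
R5 ← R5 − 703/100·R3.
R4 ← R4 / (110851/26136).
R1 ← R1 − 3275/4356·R4.
R2 ← R2 − 9115/4356·R4.
R3 ← R3 + 8722/3267·R4.
R5 ← R5 − 110851/13068·R4.
Row 5 reduces to 0 = -1, a contradiction. The system is inconsistent.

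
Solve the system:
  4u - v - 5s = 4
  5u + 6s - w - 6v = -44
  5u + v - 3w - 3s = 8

Row-reduce:
R1 ← R1 / (4).
R2 ← R2 − 5·R1.
R3 ← R3 − 5·R1.
R2 ← R2 / (-19/4).
R1 ← R1 + 1/4·R2.
R3 ← R3 − 9/4·R2.
R3 ← R3 / (-66/19).
R1 ← R1 − 1/19·R3.
R2 ← R2 − 4/19·R3.
Rank is 3 with 4 unknowns, leaving s free.

infinitely many solutions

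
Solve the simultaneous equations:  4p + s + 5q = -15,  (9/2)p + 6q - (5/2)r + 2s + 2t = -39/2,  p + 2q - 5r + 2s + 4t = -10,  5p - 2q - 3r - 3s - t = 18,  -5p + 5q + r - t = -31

Row-reduce:
R1 ← R1 / (4).
R2 ← R2 − 9/2·R1.
R3 ← R3 − 1·R1.
R4 ← R4 − 5·R1.
R5 ← R5 + 5·R1.
R2 ← R2 / (3/8).
R1 ← R1 − 5/4·R2.
R3 ← R3 − 3/4·R2.
R4 ← R4 + 33/4·R2.
R5 ← R5 − 45/4·R2.
Swap R3 and R4.
R3 ← R3 / (-58).
R1 ← R1 − 25/3·R3.
R2 ← R2 + 20/3·R3.
R5 ← R5 − 76·R3.
Swap R4 and R5.
R4 ← R4 / (-155/29).
R1 ← R1 + 89/174·R4.
R2 ← R2 − 53/87·R4.
R3 ← R3 + 15/58·R4.
Row 5 reduces to 0 = -1, a contradiction. The system is inconsistent.

no solution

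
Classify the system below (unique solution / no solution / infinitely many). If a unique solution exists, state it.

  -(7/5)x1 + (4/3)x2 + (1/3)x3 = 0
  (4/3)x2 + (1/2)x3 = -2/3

Row-reduce:
R1 ← R1 / (-7/5).
R2 ← R2 / (4/3).
R1 ← R1 + 20/21·R2.
Rank is 2 with 3 unknowns, leaving x3 free.

infinitely many solutions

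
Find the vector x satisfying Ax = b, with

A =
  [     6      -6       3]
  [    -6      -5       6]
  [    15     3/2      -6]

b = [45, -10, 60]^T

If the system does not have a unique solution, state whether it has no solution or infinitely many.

Row-reduce:
R1 ← R1 / (6).
R2 ← R2 + 6·R1.
R3 ← R3 − 15·R1.
R2 ← R2 / (-11).
R1 ← R1 + 1·R2.
R3 ← R3 − 33/2·R2.
Rank is 2 with 3 unknowns, leaving x_3 free.

infinitely many solutions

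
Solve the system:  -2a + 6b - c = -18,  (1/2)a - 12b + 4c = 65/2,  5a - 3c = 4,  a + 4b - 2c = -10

no solution

Row-reduce:
R1 ← R1 / (-2).
R2 ← R2 − 1/2·R1.
R3 ← R3 − 5·R1.
R4 ← R4 − 1·R1.
R2 ← R2 / (-21/2).
R1 ← R1 + 3·R2.
R3 ← R3 − 15·R2.
R4 ← R4 − 7·R2.
R3 ← R3 / (-1/7).
R1 ← R1 + 4/7·R3.
R2 ← R2 + 5/14·R3.
Row 4 reduces to 0 = -1/3, a contradiction. The system is inconsistent.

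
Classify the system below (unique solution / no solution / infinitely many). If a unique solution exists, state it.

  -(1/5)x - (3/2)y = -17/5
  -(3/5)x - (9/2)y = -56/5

Row-reduce:
R1 ← R1 / (-1/5).
R2 ← R2 + 3/5·R1.
Row 2 reduces to 0 = -1, a contradiction. The system is inconsistent.

no solution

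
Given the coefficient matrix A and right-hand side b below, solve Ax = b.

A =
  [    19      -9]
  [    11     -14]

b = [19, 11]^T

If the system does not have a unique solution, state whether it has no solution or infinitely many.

Row-reduce the augmented matrix:
R1 ← R1 / (19).
R2 ← R2 − 11·R1.
R2 ← R2 / (-167/19).
R1 ← R1 + 9/19·R2.
Reading off the reduced rows gives x_1 = 1, x_2 = 0.

x_1 = 1, x_2 = 0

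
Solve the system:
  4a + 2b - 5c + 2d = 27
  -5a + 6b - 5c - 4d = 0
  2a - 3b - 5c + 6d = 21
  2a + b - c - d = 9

a = 3, b = 0, c = -3, d = 0

Row-reduce the augmented matrix:
R1 ← R1 / (4).
R2 ← R2 + 5·R1.
R3 ← R3 − 2·R1.
R4 ← R4 − 2·R1.
R2 ← R2 / (17/2).
R1 ← R1 − 1/2·R2.
R3 ← R3 + 4·R2.
R3 ← R3 / (-265/34).
R1 ← R1 + 10/17·R3.
R2 ← R2 + 45/34·R3.
R4 ← R4 − 3/2·R3.
R4 ← R4 / (-311/265).
R1 ← R1 − 14/53·R4.
R2 ← R2 + 48/53·R4.
R3 ← R3 + 146/265·R4.
Reading off the reduced rows gives a = 3, b = 0, c = -3, d = 0.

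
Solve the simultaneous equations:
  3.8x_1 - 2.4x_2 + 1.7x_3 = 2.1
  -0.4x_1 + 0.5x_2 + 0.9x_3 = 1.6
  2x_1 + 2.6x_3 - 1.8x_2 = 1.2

x_1 = 2, x_2 = 3, x_3 = 1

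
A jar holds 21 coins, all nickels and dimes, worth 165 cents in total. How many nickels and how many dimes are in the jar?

nickels: 9, dimes: 12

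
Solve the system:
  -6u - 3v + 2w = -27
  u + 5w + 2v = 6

infinitely many solutions

Row-reduce:
R1 ← R1 / (-6).
R2 ← R2 − 1·R1.
R2 ← R2 / (3/2).
R1 ← R1 − 1/2·R2.
Rank is 2 with 3 unknowns, leaving w free.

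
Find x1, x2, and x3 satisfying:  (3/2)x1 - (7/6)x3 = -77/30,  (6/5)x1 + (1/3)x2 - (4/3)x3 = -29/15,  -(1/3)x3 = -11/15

x1 = 0, x2 = 3, x3 = 11/5

Row-reduce the augmented matrix:
R1 ← R1 / (3/2).
R2 ← R2 − 6/5·R1.
R2 ← R2 / (1/3).
R3 ← R3 / (-1/3).
R1 ← R1 + 7/9·R3.
R2 ← R2 + 6/5·R3.
Reading off the reduced rows gives x1 = 0, x2 = 3, x3 = 11/5.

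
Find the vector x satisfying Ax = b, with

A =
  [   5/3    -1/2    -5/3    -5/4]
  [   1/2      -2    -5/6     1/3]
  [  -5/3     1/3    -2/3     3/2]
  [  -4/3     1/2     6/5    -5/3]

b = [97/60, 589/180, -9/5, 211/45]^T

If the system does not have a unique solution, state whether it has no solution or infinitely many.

Row-reduce the augmented matrix:
R1 ← R1 / (5/3).
R2 ← R2 − 1/2·R1.
R3 ← R3 + 5/3·R1.
R4 ← R4 + 4/3·R1.
R2 ← R2 / (-37/20).
R1 ← R1 + 3/10·R2.
R3 ← R3 + 1/6·R2.
R4 ← R4 − 1/10·R2.
R3 ← R3 / (-767/333).
R1 ← R1 + 35/37·R3.
R2 ← R2 − 20/111·R3.
R4 ← R4 + 28/185·R3.
R4 ← R4 / (-40507/15340).
R1 ← R1 + 722/767·R4.
R2 ← R2 + 565/1534·R4.
R3 ← R3 + 62/767·R4.
Reading off the reduced rows gives x_1 = -3/2, x_2 = -12/5, x_3 = 0, x_4 = -7/3.

x_1 = -3/2, x_2 = -12/5, x_3 = 0, x_4 = -7/3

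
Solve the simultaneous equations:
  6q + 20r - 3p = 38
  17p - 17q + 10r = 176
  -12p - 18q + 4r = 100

Row-reduce the augmented matrix:
R1 ← R1 / (-3).
R2 ← R2 − 17·R1.
R3 ← R3 + 12·R1.
R2 ← R2 / (17).
R1 ← R1 + 2·R2.
R3 ← R3 + 42·R2.
R3 ← R3 / (3888/17).
R1 ← R1 − 400/51·R3.
R2 ← R2 − 370/51·R3.
Reading off the reduced rows gives p = 2, q = -6, r = 4.

p = 2, q = -6, r = 4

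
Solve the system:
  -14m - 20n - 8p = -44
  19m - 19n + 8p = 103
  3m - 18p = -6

m = 4, n = -1, p = 1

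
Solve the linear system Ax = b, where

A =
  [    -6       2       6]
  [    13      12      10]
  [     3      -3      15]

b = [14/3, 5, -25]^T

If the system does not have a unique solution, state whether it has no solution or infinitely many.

x_1 = -1, x_2 = 7/3, x_3 = -1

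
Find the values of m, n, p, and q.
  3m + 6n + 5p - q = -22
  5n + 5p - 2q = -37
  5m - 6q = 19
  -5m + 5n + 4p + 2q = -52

m = 5, n = -1, p = -6, q = 1

Row-reduce the augmented matrix:
R1 ← R1 / (3).
R3 ← R3 − 5·R1.
R4 ← R4 + 5·R1.
R2 ← R2 / (5).
R1 ← R1 − 2·R2.
R3 ← R3 + 10·R2.
R4 ← R4 − 15·R2.
R3 ← R3 / (5/3).
R1 ← R1 + 1/3·R3.
R2 ← R2 − 1·R3.
R4 ← R4 + 8/3·R3.
R4 ← R4 / (-7).
R1 ← R1 + 6/5·R4.
R2 ← R2 − 23/5·R4.
R3 ← R3 + 5·R4.
Reading off the reduced rows gives m = 5, n = -1, p = -6, q = 1.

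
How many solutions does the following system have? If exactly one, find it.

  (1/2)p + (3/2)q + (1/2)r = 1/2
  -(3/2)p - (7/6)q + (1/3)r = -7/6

infinitely many solutions

Row-reduce:
R1 ← R1 / (1/2).
R2 ← R2 + 3/2·R1.
R2 ← R2 / (10/3).
R1 ← R1 − 3·R2.
Rank is 2 with 3 unknowns, leaving r free.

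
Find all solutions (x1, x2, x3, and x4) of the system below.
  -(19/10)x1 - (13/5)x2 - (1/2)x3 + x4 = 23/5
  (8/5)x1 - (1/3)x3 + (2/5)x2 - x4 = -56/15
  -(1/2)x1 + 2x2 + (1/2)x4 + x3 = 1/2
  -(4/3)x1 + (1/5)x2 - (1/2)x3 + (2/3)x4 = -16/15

no solution

Row-reduce:
R1 ← R1 / (-19/10).
R2 ← R2 − 8/5·R1.
R3 ← R3 + 1/2·R1.
R4 ← R4 + 4/3·R1.
R2 ← R2 / (-34/19).
R1 ← R1 − 26/19·R2.
R3 ← R3 − 51/19·R2.
R4 ← R4 − 577/285·R2.
Swap R3 and R4.
R3 ← R3 / (-767/765).
R1 ← R1 + 16/51·R3.
R2 ← R2 − 43/102·R3.
Row 4 reduces to 0 = -1/2, a contradiction. The system is inconsistent.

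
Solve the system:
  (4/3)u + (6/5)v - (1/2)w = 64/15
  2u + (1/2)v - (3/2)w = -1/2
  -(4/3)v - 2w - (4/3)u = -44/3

Row-reduce the augmented matrix:
R1 ← R1 / (4/3).
R2 ← R2 − 2·R1.
R3 ← R3 + 4/3·R1.
R2 ← R2 / (-13/10).
R1 ← R1 − 9/10·R2.
R3 ← R3 + 2/15·R2.
R3 ← R3 / (-63/26).
R1 ← R1 + 93/104·R3.
R2 ← R2 − 15/26·R3.
Reading off the reduced rows gives u = 2, v = 3, w = 4.

u = 2, v = 3, w = 4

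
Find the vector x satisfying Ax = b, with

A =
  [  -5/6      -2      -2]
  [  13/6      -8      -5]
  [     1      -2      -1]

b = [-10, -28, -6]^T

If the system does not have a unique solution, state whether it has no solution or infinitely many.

Row-reduce:
R1 ← R1 / (-5/6).
R2 ← R2 − 13/6·R1.
R3 ← R3 − 1·R1.
R2 ← R2 / (-66/5).
R1 ← R1 − 12/5·R2.
R3 ← R3 + 22/5·R2.
Rank is 2 with 3 unknowns, leaving x_3 free.

infinitely many solutions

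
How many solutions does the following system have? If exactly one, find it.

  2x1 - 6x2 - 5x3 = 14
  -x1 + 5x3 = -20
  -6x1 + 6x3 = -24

Row-reduce the augmented matrix:
R1 ← R1 / (2).
R2 ← R2 + 1·R1.
R3 ← R3 + 6·R1.
R2 ← R2 / (-3).
R1 ← R1 + 3·R2.
R3 ← R3 + 18·R2.
R3 ← R3 / (-24).
R1 ← R1 + 5·R3.
R2 ← R2 + 5/6·R3.
Reading off the reduced rows gives x1 = 0, x2 = 1, x3 = -4.

x1 = 0, x2 = 1, x3 = -4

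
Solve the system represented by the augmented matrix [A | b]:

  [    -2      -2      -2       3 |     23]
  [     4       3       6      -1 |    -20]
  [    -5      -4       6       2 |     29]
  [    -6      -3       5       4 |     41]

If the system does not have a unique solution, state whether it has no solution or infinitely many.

Row-reduce the augmented matrix:
R1 ← R1 / (-2).
R2 ← R2 − 4·R1.
R3 ← R3 + 5·R1.
R4 ← R4 + 6·R1.
R2 ← R2 / (-1).
R1 ← R1 − 1·R2.
R3 ← R3 − 1·R2.
R4 ← R4 − 3·R2.
R3 ← R3 / (13).
R1 ← R1 − 3·R3.
R2 ← R2 + 2·R3.
R4 ← R4 − 17·R3.
R4 ← R4 / (277/26).
R1 ← R1 − 47/13·R4.
R2 ← R2 + 66/13·R4.
R3 ← R3 + 1/26·R4.
Reading off the reduced rows gives x_1 = -3, x_2 = -1, x_3 = 0, x_4 = 5.

x_1 = -3, x_2 = -1, x_3 = 0, x_4 = 5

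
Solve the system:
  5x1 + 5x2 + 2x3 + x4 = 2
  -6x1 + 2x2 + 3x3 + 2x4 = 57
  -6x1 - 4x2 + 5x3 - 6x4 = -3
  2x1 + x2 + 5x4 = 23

Row-reduce the augmented matrix:
R1 ← R1 / (5).
R2 ← R2 + 6·R1.
R3 ← R3 + 6·R1.
R4 ← R4 − 2·R1.
R2 ← R2 / (8).
R1 ← R1 − 1·R2.
R3 ← R3 − 2·R2.
R4 ← R4 + 1·R2.
R3 ← R3 / (121/20).
R1 ← R1 + 11/40·R3.
R2 ← R2 − 27/40·R3.
R4 ← R4 + 1/8·R3.
R4 ← R4 / (591/121).
R1 ← R1 + 5/11·R4.
R2 ← R2 − 124/121·R4.
R3 ← R3 + 112/121·R4.
Reading off the reduced rows gives x1 = -5, x2 = 3, x3 = 3, x4 = 6.

x1 = -5, x2 = 3, x3 = 3, x4 = 6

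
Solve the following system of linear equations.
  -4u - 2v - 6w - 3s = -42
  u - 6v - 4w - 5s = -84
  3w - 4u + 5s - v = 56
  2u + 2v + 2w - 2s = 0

u = -4, v = 5, w = 5, s = 6

Row-reduce the augmented matrix:
R1 ← R1 / (-4).
R2 ← R2 − 1·R1.
R3 ← R3 + 4·R1.
R4 ← R4 − 2·R1.
R2 ← R2 / (-13/2).
R1 ← R1 − 1/2·R2.
R3 ← R3 − 1·R2.
R4 ← R4 − 1·R2.
R3 ← R3 / (106/13).
R1 ← R1 − 14/13·R3.
R2 ← R2 − 11/13·R3.
R4 ← R4 + 24/13·R3.
R4 ← R4 / (-147/53).
R1 ← R1 + 67/106·R4.
R2 ← R2 − 31/212·R4.
R3 ← R3 − 185/212·R4.
Reading off the reduced rows gives u = -4, v = 5, w = 5, s = 6.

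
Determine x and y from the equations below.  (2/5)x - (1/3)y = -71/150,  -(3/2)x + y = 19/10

x = -8/5, y = -1/2

From equation 2: y = 19/10 + 3/2·x.
Substitute into equation 1 and solve: x = -8/5.
Then y = -1/2.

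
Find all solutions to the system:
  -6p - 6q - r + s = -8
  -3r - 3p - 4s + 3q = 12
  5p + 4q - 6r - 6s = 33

infinitely many solutions

Row-reduce:
R1 ← R1 / (-6).
R2 ← R2 + 3·R1.
R3 ← R3 − 5·R1.
R2 ← R2 / (6).
R1 ← R1 − 1·R2.
R3 ← R3 + 1·R2.
R3 ← R3 / (-29/4).
R1 ← R1 − 7/12·R3.
R2 ← R2 + 5/12·R3.
Rank is 3 with 4 unknowns, leaving s free.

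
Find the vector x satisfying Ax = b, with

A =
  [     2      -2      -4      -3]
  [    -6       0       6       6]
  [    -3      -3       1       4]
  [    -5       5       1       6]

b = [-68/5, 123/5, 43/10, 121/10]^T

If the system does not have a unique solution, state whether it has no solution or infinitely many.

x_1 = -5/2, x_2 = 3/5, x_3 = 13/5, x_4 = -1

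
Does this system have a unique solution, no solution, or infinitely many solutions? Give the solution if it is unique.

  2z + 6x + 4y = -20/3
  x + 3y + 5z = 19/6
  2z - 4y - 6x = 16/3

x = -8/3, y = 5/2, z = -1/3

Row-reduce the augmented matrix:
R1 ← R1 / (6).
R2 ← R2 − 1·R1.
R3 ← R3 + 6·R1.
R2 ← R2 / (7/3).
R1 ← R1 − 2/3·R2.
R3 ← R3 / (4).
R1 ← R1 + 1·R3.
R2 ← R2 − 2·R3.
Reading off the reduced rows gives x = -8/3, y = 5/2, z = -1/3.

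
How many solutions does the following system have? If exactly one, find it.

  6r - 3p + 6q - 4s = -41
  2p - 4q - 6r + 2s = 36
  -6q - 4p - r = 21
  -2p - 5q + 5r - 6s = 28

p = 3, q = -5, r = -3, s = -4

Row-reduce the augmented matrix:
R1 ← R1 / (-3).
R2 ← R2 − 2·R1.
R3 ← R3 + 4·R1.
R4 ← R4 + 2·R1.
Swap R2 and R3.
R2 ← R2 / (-14).
R1 ← R1 + 2·R2.
R4 ← R4 + 9·R2.
R3 ← R3 / (-2).
R1 ← R1 + 5/7·R3.
R2 ← R2 − 9/14·R3.
R4 ← R4 − 95/14·R3.
R4 ← R4 / (-379/42).
R1 ← R1 − 17/21·R4.
R2 ← R2 + 25/42·R4.
R3 ← R3 − 1/3·R4.
Reading off the reduced rows gives p = 3, q = -5, r = -3, s = -4.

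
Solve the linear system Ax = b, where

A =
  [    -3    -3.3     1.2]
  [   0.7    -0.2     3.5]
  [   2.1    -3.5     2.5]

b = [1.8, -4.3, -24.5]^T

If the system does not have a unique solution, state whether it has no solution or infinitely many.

Row-reduce the augmented matrix:
R1 ← R1 / (-3).
R2 ← R2 − 7/10·R1.
R3 ← R3 − 21/10·R1.
R2 ← R2 / (-97/100).
R1 ← R1 − 11/10·R2.
R3 ← R3 + 581/100·R2.
R3 ← R3 / (-9361/485).
R1 ← R1 − 377/97·R3.
R2 ← R2 + 378/97·R3.
Reading off the reduced rows gives x_1 = -5, x_2 = 4, x_3 = 0.

x_1 = -5, x_2 = 4, x_3 = 0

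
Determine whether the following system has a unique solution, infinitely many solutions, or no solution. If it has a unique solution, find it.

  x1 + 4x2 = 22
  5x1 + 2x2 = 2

x1 = -2, x2 = 6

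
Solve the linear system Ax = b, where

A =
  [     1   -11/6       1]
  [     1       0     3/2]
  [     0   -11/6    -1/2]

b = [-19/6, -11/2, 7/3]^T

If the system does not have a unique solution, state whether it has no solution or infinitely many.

Row-reduce:
R2 ← R2 − 1·R1.
R2 ← R2 / (11/6).
R1 ← R1 + 11/6·R2.
R3 ← R3 + 11/6·R2.
Rank is 2 with 3 unknowns, leaving x_3 free.

infinitely many solutions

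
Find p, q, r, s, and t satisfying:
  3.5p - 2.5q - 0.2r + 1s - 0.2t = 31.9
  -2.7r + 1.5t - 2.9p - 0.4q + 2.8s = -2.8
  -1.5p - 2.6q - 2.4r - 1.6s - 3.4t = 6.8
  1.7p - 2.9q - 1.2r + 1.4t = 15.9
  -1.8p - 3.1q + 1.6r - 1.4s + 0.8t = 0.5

Row-reduce the augmented matrix:
R1 ← R1 / (7/2).
R2 ← R2 + 29/10·R1.
R3 ← R3 + 3/2·R1.
R4 ← R4 − 17/10·R1.
R5 ← R5 + 9/5·R1.
R2 ← R2 / (-173/70).
R1 ← R1 + 5/7·R2.
R3 ← R3 + 257/70·R2.
R4 ← R4 + 59/35·R2.
R5 ← R5 + 307/70·R2.
R3 ← R3 / (15323/8650).
R1 ← R1 − 667/865·R3.
R2 ← R2 − 1003/865·R3.
R4 ← R4 − 3684/4325·R3.
R5 ← R5 − 56939/8650·R3.
R4 ← R4 / (271/1393).
R1 ← R1 − 2916/1393·R4.
R2 ← R2 − 3938/1393·R4.
R3 ← R3 + 5160/1393·R4.
R5 ← R5 − 118812/6965·R4.
R5 ← R5 / (-19627397/74525).
R1 ← R1 + 486946/14905·R5.
R2 ← R2 + 651308/14905·R5.
R3 ← R3 − 173353/2981·R5.
R4 ← R4 − 246413/14905·R5.
Reading off the reduced rows gives p = 4, q = -5, r = 1, s = 5, t = -3.

p = 4, q = -5, r = 1, s = 5, t = -3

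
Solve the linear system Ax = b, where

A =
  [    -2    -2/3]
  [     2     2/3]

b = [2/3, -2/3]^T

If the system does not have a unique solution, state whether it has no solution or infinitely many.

Row-reduce:
R1 ← R1 / (-2).
R2 ← R2 − 2·R1.
Rank is 1 with 2 unknowns, leaving x_2 free.

infinitely many solutions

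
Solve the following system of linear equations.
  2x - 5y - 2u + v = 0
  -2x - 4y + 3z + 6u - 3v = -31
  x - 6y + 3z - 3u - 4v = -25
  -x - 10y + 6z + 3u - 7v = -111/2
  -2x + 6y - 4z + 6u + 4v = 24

no solution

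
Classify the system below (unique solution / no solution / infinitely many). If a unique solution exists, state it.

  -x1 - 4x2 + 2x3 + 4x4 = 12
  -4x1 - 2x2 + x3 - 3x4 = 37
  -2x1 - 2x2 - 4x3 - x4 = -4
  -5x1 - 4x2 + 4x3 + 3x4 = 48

x1 = -6, x2 = -1, x3 = 5, x4 = -2

Row-reduce the augmented matrix:
R1 ← R1 / (-1).
R2 ← R2 + 4·R1.
R3 ← R3 + 2·R1.
R4 ← R4 + 5·R1.
R2 ← R2 / (14).
R1 ← R1 − 4·R2.
R3 ← R3 − 6·R2.
R4 ← R4 − 16·R2.
R3 ← R3 / (-5).
R2 ← R2 + 1/2·R3.
R4 ← R4 − 2·R3.
R4 ← R4 / (153/35).
R1 ← R1 − 10/7·R4.
R2 ← R2 + 89/70·R4.
R3 ← R3 − 6/35·R4.
Reading off the reduced rows gives x1 = -6, x2 = -1, x3 = 5, x4 = -2.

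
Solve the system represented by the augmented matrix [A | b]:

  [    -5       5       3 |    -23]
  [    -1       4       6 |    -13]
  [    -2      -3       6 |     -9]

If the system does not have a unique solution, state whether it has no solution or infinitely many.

Row-reduce the augmented matrix:
R1 ← R1 / (-5).
R2 ← R2 + 1·R1.
R3 ← R3 + 2·R1.
R2 ← R2 / (3).
R1 ← R1 + 1·R2.
R3 ← R3 + 5·R2.
R3 ← R3 / (69/5).
R1 ← R1 − 6/5·R3.
R2 ← R2 − 9/5·R3.
Reading off the reduced rows gives x_1 = 3, x_2 = -1, x_3 = -1.

x_1 = 3, x_2 = -1, x_3 = -1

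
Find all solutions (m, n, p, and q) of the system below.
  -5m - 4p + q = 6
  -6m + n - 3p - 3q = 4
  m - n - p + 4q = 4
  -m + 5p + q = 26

no solution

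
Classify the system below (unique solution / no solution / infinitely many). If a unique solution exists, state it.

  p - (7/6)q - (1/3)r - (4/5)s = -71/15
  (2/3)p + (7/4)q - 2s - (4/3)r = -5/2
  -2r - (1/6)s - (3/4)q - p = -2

infinitely many solutions

Row-reduce:
R2 ← R2 − 2/3·R1.
R3 ← R3 + 1·R1.
R2 ← R2 / (91/36).
R1 ← R1 + 7/6·R2.
R3 ← R3 + 23/12·R2.
R3 ← R3 / (-289/91).
R1 ← R1 + 11/13·R3.
R2 ← R2 + 40/91·R3.
Rank is 3 with 4 unknowns, leaving s free.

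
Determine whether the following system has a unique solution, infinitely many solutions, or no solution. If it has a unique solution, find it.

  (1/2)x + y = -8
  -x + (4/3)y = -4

From equation 1: y = -8 − 1/2·x.
Substitute into equation 2 and solve: x = -4.
Then y = -6.

x = -4, y = -6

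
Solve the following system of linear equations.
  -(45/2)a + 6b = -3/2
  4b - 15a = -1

Row-reduce:
R1 ← R1 / (-45/2).
R2 ← R2 + 15·R1.
Rank is 1 with 2 unknowns, leaving b free.

infinitely many solutions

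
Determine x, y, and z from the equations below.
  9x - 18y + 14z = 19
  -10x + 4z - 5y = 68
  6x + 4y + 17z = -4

Row-reduce the augmented matrix:
R1 ← R1 / (9).
R2 ← R2 + 10·R1.
R3 ← R3 − 6·R1.
R2 ← R2 / (-25).
R1 ← R1 + 2·R2.
R3 ← R3 − 16·R2.
R3 ← R3 / (4541/225).
R1 ← R1 + 2/225·R3.
R2 ← R2 + 176/225·R3.
Reading off the reduced rows gives x = -5, y = -2, z = 2.

x = -5, y = -2, z = 2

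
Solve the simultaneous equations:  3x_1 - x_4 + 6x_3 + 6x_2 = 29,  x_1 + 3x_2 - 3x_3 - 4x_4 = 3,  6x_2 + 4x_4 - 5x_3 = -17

infinitely many solutions

Row-reduce:
R1 ← R1 / (3).
R2 ← R2 − 1·R1.
R1 ← R1 − 2·R2.
R3 ← R3 − 6·R2.
R3 ← R3 / (25).
R1 ← R1 − 12·R3.
R2 ← R2 + 5·R3.
Rank is 3 with 4 unknowns, leaving x_4 free.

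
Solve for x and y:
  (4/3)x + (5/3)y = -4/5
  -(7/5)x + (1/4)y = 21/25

Row-reduce the augmented matrix:
R1 ← R1 / (4/3).
R2 ← R2 + 7/5·R1.
R2 ← R2 / (2).
R1 ← R1 − 5/4·R2.
Reading off the reduced rows gives x = -3/5, y = 0.

x = -3/5, y = 0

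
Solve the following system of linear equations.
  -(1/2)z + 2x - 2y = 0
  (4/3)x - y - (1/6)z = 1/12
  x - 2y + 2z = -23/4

x = 3/4, y = 5/4, z = -2

Row-reduce the augmented matrix:
R1 ← R1 / (2).
R2 ← R2 − 4/3·R1.
R3 ← R3 − 1·R1.
R2 ← R2 / (1/3).
R1 ← R1 + 1·R2.
R3 ← R3 + 1·R2.
R3 ← R3 / (11/4).
R1 ← R1 − 1/4·R3.
R2 ← R2 − 1/2·R3.
Reading off the reduced rows gives x = 3/4, y = 5/4, z = -2.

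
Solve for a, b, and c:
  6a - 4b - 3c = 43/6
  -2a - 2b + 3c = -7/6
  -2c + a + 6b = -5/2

a = 1/2, b = -2/3, c = -1/2

Row-reduce the augmented matrix:
R1 ← R1 / (6).
R2 ← R2 + 2·R1.
R3 ← R3 − 1·R1.
R2 ← R2 / (-10/3).
R1 ← R1 + 2/3·R2.
R3 ← R3 − 20/3·R2.
R3 ← R3 / (5/2).
R1 ← R1 + 9/10·R3.
R2 ← R2 + 3/5·R3.
Reading off the reduced rows gives a = 1/2, b = -2/3, c = -1/2.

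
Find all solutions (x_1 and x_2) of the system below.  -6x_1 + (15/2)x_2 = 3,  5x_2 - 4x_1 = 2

infinitely many solutions

Row-reduce:
R1 ← R1 / (-6).
R2 ← R2 + 4·R1.
Rank is 1 with 2 unknowns, leaving x_2 free.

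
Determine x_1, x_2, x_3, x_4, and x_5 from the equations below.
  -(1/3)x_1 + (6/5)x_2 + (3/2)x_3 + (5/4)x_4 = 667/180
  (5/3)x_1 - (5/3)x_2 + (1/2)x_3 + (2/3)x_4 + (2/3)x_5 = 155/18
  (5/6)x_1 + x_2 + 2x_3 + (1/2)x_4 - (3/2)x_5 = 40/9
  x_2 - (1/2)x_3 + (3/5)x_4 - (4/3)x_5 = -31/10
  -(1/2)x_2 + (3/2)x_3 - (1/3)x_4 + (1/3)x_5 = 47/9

x_1 = 1/3, x_2 = -3, x_3 = 3, x_4 = 7/3, x_5 = 0

Row-reduce the augmented matrix:
R1 ← R1 / (-1/3).
R2 ← R2 − 5/3·R1.
R3 ← R3 − 5/6·R1.
R2 ← R2 / (13/3).
R1 ← R1 + 18/5·R2.
R3 ← R3 − 4·R2.
R4 ← R4 − 1·R2.
R5 ← R5 + 1/2·R2.
R3 ← R3 / (-85/52).
R1 ← R1 − 279/130·R3.
R2 ← R2 − 24/13·R3.
R4 ← R4 + 61/26·R3.
R5 ← R5 − 63/26·R3.
R4 ← R4 / (252/85).
R1 ← R1 + 1383/850·R4.
R2 ← R2 + 517/340·R4.
R3 ← R3 − 287/170·R4.
R5 ← R5 + 7397/2040·R4.
R5 ← R5 / (-15077/18144).
R1 ← R1 + 3461/2520·R5.
R2 ← R2 + 4357/3024·R5.
R3 ← R3 − 89/216·R5.
R4 ← R4 − 395/756·R5.
Reading off the reduced rows gives x_1 = 1/3, x_2 = -3, x_3 = 3, x_4 = 7/3, x_5 = 0.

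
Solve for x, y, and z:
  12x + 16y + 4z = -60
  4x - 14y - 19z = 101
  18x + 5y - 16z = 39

Row-reduce the augmented matrix:
R1 ← R1 / (12).
R2 ← R2 − 4·R1.
R3 ← R3 − 18·R1.
R2 ← R2 / (-58/3).
R1 ← R1 − 4/3·R2.
R3 ← R3 + 19·R2.
R3 ← R3 / (-117/58).
R1 ← R1 + 31/29·R3.
R2 ← R2 − 61/58·R3.
Reading off the reduced rows gives x = -2, y = -1, z = -5.

x = -2, y = -1, z = -5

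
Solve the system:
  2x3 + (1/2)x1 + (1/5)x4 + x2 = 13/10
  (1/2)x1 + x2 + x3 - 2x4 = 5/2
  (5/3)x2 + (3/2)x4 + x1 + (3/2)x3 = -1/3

infinitely many solutions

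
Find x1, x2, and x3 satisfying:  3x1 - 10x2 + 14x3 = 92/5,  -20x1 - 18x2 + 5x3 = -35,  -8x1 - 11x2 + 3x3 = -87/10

Row-reduce the augmented matrix:
R1 ← R1 / (3).
R2 ← R2 + 20·R1.
R3 ← R3 + 8·R1.
R2 ← R2 / (-254/3).
R1 ← R1 + 10/3·R2.
R3 ← R3 + 113/3·R2.
R3 ← R3 / (-867/254).
R1 ← R1 − 101/127·R3.
R2 ← R2 + 295/254·R3.
Reading off the reduced rows gives x1 = 3, x2 = -3/2, x3 = -2/5.

x1 = 3, x2 = -3/2, x3 = -2/5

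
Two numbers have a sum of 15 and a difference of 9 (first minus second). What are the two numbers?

first number: 12, second number: 3

Let x = first number, y = second number.
  y + x = 15
  x - y = 9
Row-reduce the augmented matrix:
R2 ← R2 − 1·R1.
R2 ← R2 / (-2).
R1 ← R1 − 1·R2.
Reading off the reduced rows gives x = 12, y = 3.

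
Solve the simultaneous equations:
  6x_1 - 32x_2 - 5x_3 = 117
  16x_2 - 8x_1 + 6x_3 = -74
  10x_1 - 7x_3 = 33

Row-reduce:
R1 ← R1 / (6).
R2 ← R2 + 8·R1.
R3 ← R3 − 10·R1.
R2 ← R2 / (-80/3).
R1 ← R1 + 16/3·R2.
R3 ← R3 − 160/3·R2.
Row 3 reduces to 0 = 2, a contradiction. The system is inconsistent.

no solution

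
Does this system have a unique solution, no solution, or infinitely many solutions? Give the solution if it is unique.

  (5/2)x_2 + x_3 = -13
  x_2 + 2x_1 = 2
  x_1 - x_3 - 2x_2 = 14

infinitely many solutions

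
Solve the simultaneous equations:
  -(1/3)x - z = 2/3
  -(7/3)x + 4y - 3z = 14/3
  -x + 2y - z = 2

infinitely many solutions

Row-reduce:
R1 ← R1 / (-1/3).
R2 ← R2 + 7/3·R1.
R3 ← R3 + 1·R1.
R2 ← R2 / (4).
R3 ← R3 − 2·R2.
Rank is 2 with 3 unknowns, leaving z free.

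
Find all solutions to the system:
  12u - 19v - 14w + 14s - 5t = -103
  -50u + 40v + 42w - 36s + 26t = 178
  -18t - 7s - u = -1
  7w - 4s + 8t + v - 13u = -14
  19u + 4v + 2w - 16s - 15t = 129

infinitely many solutions

Row-reduce:
R1 ← R1 / (12).
R2 ← R2 + 50·R1.
R3 ← R3 + 1·R1.
R4 ← R4 + 13·R1.
R5 ← R5 − 19·R1.
R2 ← R2 / (-235/6).
R1 ← R1 + 19/12·R2.
R3 ← R3 + 19/12·R2.
R4 ← R4 + 235/12·R2.
R5 ← R5 − 409/12·R2.
R3 ← R3 / (-119/235).
R1 ← R1 + 119/235·R3.
R2 ← R2 − 98/235·R3.
R5 ← R5 − 2339/235·R3.
Swap R4 and R5.
R4 ← R4 / (-17985/119).
R1 ← R1 − 7·R4.
R2 ← R2 + 104/17·R4.
R3 ← R3 − 1583/119·R4.
Rank is 4 with 5 unknowns, leaving t free.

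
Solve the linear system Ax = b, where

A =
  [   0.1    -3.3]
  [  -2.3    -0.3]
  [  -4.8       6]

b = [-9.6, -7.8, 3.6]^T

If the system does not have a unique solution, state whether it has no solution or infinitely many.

x_1 = 3, x_2 = 3

Row-reduce the augmented matrix:
R1 ← R1 / (1/10).
R2 ← R2 + 23/10·R1.
R3 ← R3 + 24/5·R1.
R2 ← R2 / (-381/5).
R1 ← R1 + 33·R2.
R3 ← R3 + 762/5·R2.
R3 reduces to 0 = 0, so the extra equation is consistent.
Reading off the reduced rows gives x_1 = 3, x_2 = 3.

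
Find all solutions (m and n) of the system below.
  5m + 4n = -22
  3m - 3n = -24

Row-reduce the augmented matrix:
R1 ← R1 / (5).
R2 ← R2 − 3·R1.
R2 ← R2 / (-27/5).
R1 ← R1 − 4/5·R2.
Reading off the reduced rows gives m = -6, n = 2.

m = -6, n = 2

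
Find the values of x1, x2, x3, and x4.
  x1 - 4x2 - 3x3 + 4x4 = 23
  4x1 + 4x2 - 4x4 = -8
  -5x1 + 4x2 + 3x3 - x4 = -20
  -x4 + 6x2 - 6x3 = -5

Row-reduce the augmented matrix:
R2 ← R2 − 4·R1.
R3 ← R3 + 5·R1.
R2 ← R2 / (20).
R1 ← R1 + 4·R2.
R3 ← R3 + 16·R2.
R4 ← R4 − 6·R2.
R3 ← R3 / (-12/5).
R1 ← R1 + 3/5·R3.
R2 ← R2 − 3/5·R3.
R4 ← R4 + 48/5·R3.
R4 ← R4 / (-7).
R1 ← R1 + 3/4·R4.
R2 ← R2 + 1/4·R4.
R3 ← R3 + 5/4·R4.
Reading off the reduced rows gives x1 = 3, x2 = 0, x3 = 0, x4 = 5.

x1 = 3, x2 = 0, x3 = 0, x4 = 5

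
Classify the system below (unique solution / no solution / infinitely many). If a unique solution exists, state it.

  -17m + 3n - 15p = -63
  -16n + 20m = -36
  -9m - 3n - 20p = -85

m = 3, n = 6, p = 2

Row-reduce the augmented matrix:
R1 ← R1 / (-17).
R2 ← R2 − 20·R1.
R3 ← R3 + 9·R1.
R2 ← R2 / (-212/17).
R1 ← R1 + 3/17·R2.
R3 ← R3 + 78/17·R2.
R3 ← R3 / (-295/53).
R1 ← R1 − 60/53·R3.
R2 ← R2 − 75/53·R3.
Reading off the reduced rows gives m = 3, n = 6, p = 2.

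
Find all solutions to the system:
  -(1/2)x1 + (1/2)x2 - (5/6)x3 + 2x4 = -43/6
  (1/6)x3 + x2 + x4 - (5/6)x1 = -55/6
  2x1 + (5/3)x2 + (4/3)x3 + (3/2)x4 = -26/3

Row-reduce:
R1 ← R1 / (-1/2).
R2 ← R2 + 5/6·R1.
R3 ← R3 − 2·R1.
R2 ← R2 / (1/6).
R1 ← R1 + 1·R2.
R3 ← R3 − 11/3·R2.
R3 ← R3 / (-326/9).
R1 ← R1 − 11·R3.
R2 ← R2 − 28/3·R3.
Rank is 3 with 4 unknowns, leaving x4 free.

infinitely many solutions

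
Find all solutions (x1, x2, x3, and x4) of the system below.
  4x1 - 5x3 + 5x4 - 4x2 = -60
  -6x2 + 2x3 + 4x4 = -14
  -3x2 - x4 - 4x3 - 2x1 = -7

Row-reduce:
R1 ← R1 / (4).
R3 ← R3 + 2·R1.
R2 ← R2 / (-6).
R1 ← R1 + 1·R2.
R3 ← R3 + 5·R2.
R3 ← R3 / (-49/6).
R1 ← R1 + 19/12·R3.
R2 ← R2 + 1/3·R3.
Rank is 3 with 4 unknowns, leaving x4 free.

infinitely many solutions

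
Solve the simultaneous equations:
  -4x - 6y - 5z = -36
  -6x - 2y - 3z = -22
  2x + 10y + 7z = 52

Row-reduce:
R1 ← R1 / (-4).
R2 ← R2 + 6·R1.
R3 ← R3 − 2·R1.
R2 ← R2 / (7).
R1 ← R1 − 3/2·R2.
R3 ← R3 − 7·R2.
Row 3 reduces to 0 = 2, a contradiction. The system is inconsistent.

no solution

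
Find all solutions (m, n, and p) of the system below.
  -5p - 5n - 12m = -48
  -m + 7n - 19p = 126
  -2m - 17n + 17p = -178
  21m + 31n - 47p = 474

Row-reduce the augmented matrix:
R1 ← R1 / (-12).
R2 ← R2 + 1·R1.
R3 ← R3 + 2·R1.
R4 ← R4 − 21·R1.
R2 ← R2 / (89/12).
R1 ← R1 − 5/12·R2.
R3 ← R3 + 97/6·R2.
R4 ← R4 − 89/4·R2.
R3 ← R3 / (-2018/89).
R1 ← R1 − 130/89·R3.
R2 ← R2 + 223/89·R3.
R4 reduces to 0 = 0, so the extra equation is consistent.
Reading off the reduced rows gives m = 4, n = 5, p = -5.

m = 4, n = 5, p = -5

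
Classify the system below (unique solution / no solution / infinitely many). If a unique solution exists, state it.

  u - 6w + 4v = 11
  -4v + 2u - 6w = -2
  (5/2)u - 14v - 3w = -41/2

infinitely many solutions

Row-reduce:
R2 ← R2 − 2·R1.
R3 ← R3 − 5/2·R1.
R2 ← R2 / (-12).
R1 ← R1 − 4·R2.
R3 ← R3 + 24·R2.
Rank is 2 with 3 unknowns, leaving w free.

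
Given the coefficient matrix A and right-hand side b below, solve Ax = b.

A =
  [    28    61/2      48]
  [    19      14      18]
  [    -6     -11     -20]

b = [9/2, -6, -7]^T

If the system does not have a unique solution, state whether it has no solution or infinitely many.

infinitely many solutions

Row-reduce:
R1 ← R1 / (28).
R2 ← R2 − 19·R1.
R3 ← R3 + 6·R1.
R2 ← R2 / (-375/56).
R1 ← R1 − 61/56·R2.
R3 ← R3 + 125/28·R2.
Rank is 2 with 3 unknowns, leaving x_3 free.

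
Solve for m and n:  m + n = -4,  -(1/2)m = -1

Row-reduce the augmented matrix:
R2 ← R2 + 1/2·R1.
R2 ← R2 / (1/2).
R1 ← R1 − 1·R2.
Reading off the reduced rows gives m = 2, n = -6.

m = 2, n = -6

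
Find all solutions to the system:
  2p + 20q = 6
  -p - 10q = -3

infinitely many solutions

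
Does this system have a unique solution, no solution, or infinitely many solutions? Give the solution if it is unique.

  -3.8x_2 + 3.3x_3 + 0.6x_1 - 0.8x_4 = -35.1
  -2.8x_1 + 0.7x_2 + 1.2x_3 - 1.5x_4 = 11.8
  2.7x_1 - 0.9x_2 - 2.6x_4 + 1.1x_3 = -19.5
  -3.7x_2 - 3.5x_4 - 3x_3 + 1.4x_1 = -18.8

Row-reduce the augmented matrix:
R1 ← R1 / (3/5).
R2 ← R2 + 14/5·R1.
R3 ← R3 − 27/10·R1.
R4 ← R4 − 7/5·R1.
R2 ← R2 / (-511/30).
R1 ← R1 + 19/3·R2.
R3 ← R3 − 81/5·R2.
R4 ← R4 − 31/6·R2.
R3 ← R3 / (20827/10220).
R1 ← R1 + 687/1022·R3.
R2 ← R2 + 498/511·R3.
R4 ← R4 + 28947/5110·R3.
R4 ← R4 / (-1486701/104135).
R1 ← R1 + 14567/20827·R4.
R2 ← R2 + 33215/20827·R4.
R3 ← R3 + 40648/20827·R4.
Reading off the reduced rows gives x_1 = -4, x_2 = 6, x_3 = -3, x_4 = 0.

x_1 = -4, x_2 = 6, x_3 = -3, x_4 = 0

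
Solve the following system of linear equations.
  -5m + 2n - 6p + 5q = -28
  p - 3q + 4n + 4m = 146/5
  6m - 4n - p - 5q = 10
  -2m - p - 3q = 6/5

m = 2, n = 3, p = 2, q = -12/5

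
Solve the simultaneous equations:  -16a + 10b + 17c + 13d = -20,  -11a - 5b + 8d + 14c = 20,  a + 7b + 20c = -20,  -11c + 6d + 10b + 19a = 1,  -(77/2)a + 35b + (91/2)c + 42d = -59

no solution

Row-reduce:
R1 ← R1 / (-16).
R2 ← R2 + 11·R1.
R3 ← R3 − 1·R1.
R4 ← R4 − 19·R1.
R5 ← R5 + 77/2·R1.
R2 ← R2 / (-95/8).
R1 ← R1 + 5/8·R2.
R3 ← R3 − 61/8·R2.
R4 ← R4 − 175/8·R2.
R5 ← R5 − 175/16·R2.
R3 ← R3 / (2142/95).
R1 ← R1 + 45/38·R3.
R2 ← R2 + 37/190·R3.
R4 ← R4 − 511/38·R3.
R5 ← R5 − 511/76·R3.
R4 ← R4 / (5993/306).
R1 ← R1 + 179/238·R4.
R2 ← R2 − 173/2142·R4.
R3 ← R3 − 10/1071·R4.
R5 ← R5 − 5993/612·R4.
Row 5 reduces to 0 = 1/2, a contradiction. The system is inconsistent.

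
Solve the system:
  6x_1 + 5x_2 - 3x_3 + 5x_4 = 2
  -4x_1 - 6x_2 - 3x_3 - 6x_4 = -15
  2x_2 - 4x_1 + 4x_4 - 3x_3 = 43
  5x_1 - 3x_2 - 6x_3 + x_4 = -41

x_1 = -6, x_2 = 6, x_3 = -1, x_4 = 1

Row-reduce the augmented matrix:
R1 ← R1 / (6).
R2 ← R2 + 4·R1.
R3 ← R3 + 4·R1.
R4 ← R4 − 5·R1.
R2 ← R2 / (-8/3).
R1 ← R1 − 5/6·R2.
R3 ← R3 − 16/3·R2.
R4 ← R4 + 43/6·R2.
R3 ← R3 / (-15).
R1 ← R1 + 33/16·R3.
R2 ← R2 − 15/8·R3.
R4 ← R4 − 159/16·R3.
R4 ← R4 / (213/40).
R1 ← R1 + 11/40·R4.
R2 ← R2 − 5/4·R4.
R3 ← R3 + 2/15·R4.
Reading off the reduced rows gives x_1 = -6, x_2 = 6, x_3 = -1, x_4 = 1.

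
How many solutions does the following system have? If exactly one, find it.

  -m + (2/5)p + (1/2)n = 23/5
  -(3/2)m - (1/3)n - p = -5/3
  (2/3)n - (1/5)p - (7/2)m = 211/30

no solution

Row-reduce:
R1 ← R1 / (-1).
R2 ← R2 + 3/2·R1.
R3 ← R3 + 7/2·R1.
R2 ← R2 / (-13/12).
R1 ← R1 + 1/2·R2.
R3 ← R3 + 13/12·R2.
Row 3 reduces to 0 = -1/2, a contradiction. The system is inconsistent.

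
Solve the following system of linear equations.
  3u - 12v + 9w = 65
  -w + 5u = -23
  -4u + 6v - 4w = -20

no solution

Row-reduce:
R1 ← R1 / (3).
R2 ← R2 − 5·R1.
R3 ← R3 + 4·R1.
R2 ← R2 / (20).
R1 ← R1 + 4·R2.
R3 ← R3 + 10·R2.
Row 3 reduces to 0 = 1, a contradiction. The system is inconsistent.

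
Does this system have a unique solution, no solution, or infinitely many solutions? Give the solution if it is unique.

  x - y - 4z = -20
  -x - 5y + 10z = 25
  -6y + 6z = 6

Row-reduce:
R2 ← R2 + 1·R1.
R2 ← R2 / (-6).
R1 ← R1 + 1·R2.
R3 ← R3 + 6·R2.
Row 3 reduces to 0 = 1, a contradiction. The system is inconsistent.

no solution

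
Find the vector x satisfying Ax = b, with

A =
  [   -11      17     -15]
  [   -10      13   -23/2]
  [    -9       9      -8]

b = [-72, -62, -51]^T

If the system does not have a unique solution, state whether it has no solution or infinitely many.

no solution

Row-reduce:
R1 ← R1 / (-11).
R2 ← R2 + 10·R1.
R3 ← R3 + 9·R1.
R2 ← R2 / (-27/11).
R1 ← R1 + 17/11·R2.
R3 ← R3 + 54/11·R2.
Row 3 reduces to 0 = 1, a contradiction. The system is inconsistent.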